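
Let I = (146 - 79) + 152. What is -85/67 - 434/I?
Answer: -47693/14673 ≈ -3.2504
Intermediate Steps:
I = 219 (I = 67 + 152 = 219)
-85/67 - 434/I = -85/67 - 434/219 = -47693/14673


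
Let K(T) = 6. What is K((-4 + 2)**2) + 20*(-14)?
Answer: -274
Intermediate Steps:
K((-4 + 2)**2) + 20*(-14) = 6 + 20*(-14) = 6 - 280 = -274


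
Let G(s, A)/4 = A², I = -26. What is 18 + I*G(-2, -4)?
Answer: -1646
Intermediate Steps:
G(s, A) = 4*A²
18 + I*G(-2, -4) = 18 - 104*(-4)² = 18 - 104*16 = 18 - 26*64 = 18 - 1664 = -1646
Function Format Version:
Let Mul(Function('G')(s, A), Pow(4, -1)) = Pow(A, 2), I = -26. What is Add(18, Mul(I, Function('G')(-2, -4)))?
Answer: -1646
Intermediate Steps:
Function('G')(s, A) = Mul(4, Pow(A, 2))
Add(18, Mul(I, Function('G')(-2, -4))) = Add(18, Mul(-26, Mul(4, Pow(-4, 2)))) = Add(18, Mul(-26, Mul(4, 16))) = Add(18, Mul(-26, 64)) = Add(18, -1664) = -1646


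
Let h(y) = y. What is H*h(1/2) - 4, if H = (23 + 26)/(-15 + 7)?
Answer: -113/16 ≈ -7.0625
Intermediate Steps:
H = -49/8 (H = 49/(-8) = 49*(-⅛) = -49/8 ≈ -6.1250)
H*h(1/2) - 4 = -49/(8*2) - 4 = -49/8*½ - 4 = -49/16 - 4 = -113/16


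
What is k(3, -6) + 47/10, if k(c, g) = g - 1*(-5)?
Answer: 37/10 ≈ 3.7000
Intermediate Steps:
k(c, g) = 5 + g (k(c, g) = g + 5 = 5 + g)
k(3, -6) + 47/10 = (5 - 6) + 47/10 = -1 + (1/10)*47 = -1 + 47/10 = 37/10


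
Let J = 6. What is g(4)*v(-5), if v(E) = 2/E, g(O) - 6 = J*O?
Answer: -12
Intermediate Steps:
g(O) = 6 + 6*O
g(4)*v(-5) = (6 + 6*4)*(2/(-5)) = (6 + 24)*(2*(-⅕)) = 30*(-⅖) = -12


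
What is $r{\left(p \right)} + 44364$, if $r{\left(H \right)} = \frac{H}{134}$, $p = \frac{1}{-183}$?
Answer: $\frac{1087894007}{24522} \approx 44364.0$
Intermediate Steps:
$p = - \frac{1}{183} \approx -0.0054645$
$r{\left(H \right)} = \frac{H}{134}$ ($r{\left(H \right)} = H \frac{1}{134} = \frac{H}{134}$)
$r{\left(p \right)} + 44364 = \frac{1}{134} \left(- \frac{1}{183}\right) + 44364 = - \frac{1}{24522} + 44364 = \frac{1087894007}{24522}$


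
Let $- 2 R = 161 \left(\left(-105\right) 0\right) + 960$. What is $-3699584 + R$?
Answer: $-3700064$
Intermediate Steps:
$R = -480$ ($R = - \frac{161 \left(\left(-105\right) 0\right) + 960}{2} = - \frac{161 \cdot 0 + 960}{2} = - \frac{0 + 960}{2} = \left(- \frac{1}{2}\right) 960 = -480$)
$-3699584 + R = -3699584 - 480 = -3700064$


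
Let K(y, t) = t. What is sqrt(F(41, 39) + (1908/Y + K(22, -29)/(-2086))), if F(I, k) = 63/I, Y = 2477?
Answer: sqrt(104155264007843594)/211847902 ≈ 1.5234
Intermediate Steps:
sqrt(F(41, 39) + (1908/Y + K(22, -29)/(-2086))) = sqrt(63/41 + (1908/2477 - 29/(-2086))) = sqrt(63*(1/41) + (1908*(1/2477) - 29*(-1/2086))) = sqrt(63/41 + (1908/2477 + 29/2086)) = sqrt(63/41 + 4051921/5167022) = sqrt(491651147/211847902) = sqrt(104155264007843594)/211847902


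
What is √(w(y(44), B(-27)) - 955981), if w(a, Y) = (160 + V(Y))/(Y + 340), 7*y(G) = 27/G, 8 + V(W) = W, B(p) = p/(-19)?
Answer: 2*I*√10057194778046/6487 ≈ 977.74*I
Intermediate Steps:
B(p) = -p/19 (B(p) = p*(-1/19) = -p/19)
V(W) = -8 + W
y(G) = 27/(7*G) (y(G) = (27/G)/7 = 27/(7*G))
w(a, Y) = (152 + Y)/(340 + Y) (w(a, Y) = (160 + (-8 + Y))/(Y + 340) = (152 + Y)/(340 + Y))
√(w(y(44), B(-27)) - 955981) = √((152 - 1/19*(-27))/(340 - 1/19*(-27)) - 955981) = √((152 + 27/19)/(340 + 27/19) - 955981) = √((2915/19)/(6487/19) - 955981) = √((19/6487)*(2915/19) - 955981) = √(2915/6487 - 955981) = √(-6201445832/6487) = 2*I*√10057194778046/6487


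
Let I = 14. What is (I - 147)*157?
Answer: -20881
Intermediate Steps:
(I - 147)*157 = (14 - 147)*157 = -133*157 = -20881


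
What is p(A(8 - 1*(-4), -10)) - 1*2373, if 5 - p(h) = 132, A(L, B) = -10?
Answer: -2500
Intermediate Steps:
p(h) = -127 (p(h) = 5 - 1*132 = 5 - 132 = -127)
p(A(8 - 1*(-4), -10)) - 1*2373 = -127 - 1*2373 = -127 - 2373 = -2500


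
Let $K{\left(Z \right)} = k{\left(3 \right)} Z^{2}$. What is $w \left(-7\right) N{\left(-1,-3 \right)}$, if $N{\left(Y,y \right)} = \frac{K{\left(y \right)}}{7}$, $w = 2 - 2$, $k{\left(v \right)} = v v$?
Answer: $0$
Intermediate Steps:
$k{\left(v \right)} = v^{2}$
$K{\left(Z \right)} = 9 Z^{2}$ ($K{\left(Z \right)} = 3^{2} Z^{2} = 9 Z^{2}$)
$w = 0$ ($w = 2 - 2 = 0$)
$N{\left(Y,y \right)} = \frac{9 y^{2}}{7}$
$w \left(-7\right) N{\left(-1,-3 \right)} = 0 \left(-7\right) \frac{9 \left(-3\right)^{2}}{7} = 0 \cdot \frac{9}{7} \cdot 9 = 0 \cdot \frac{81}{7} = 0$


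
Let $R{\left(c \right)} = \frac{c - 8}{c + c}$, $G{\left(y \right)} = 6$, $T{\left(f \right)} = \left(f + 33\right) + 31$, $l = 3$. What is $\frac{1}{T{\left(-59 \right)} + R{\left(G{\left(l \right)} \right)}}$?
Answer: $\frac{6}{29} \approx 0.2069$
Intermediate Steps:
$T{\left(f \right)} = 64 + f$ ($T{\left(f \right)} = \left(33 + f\right) + 31 = 64 + f$)
$R{\left(c \right)} = \frac{-8 + c}{2 c}$
$\frac{1}{T{\left(-59 \right)} + R{\left(G{\left(l \right)} \right)}} = \frac{1}{\left(64 - 59\right) + \frac{-8 + 6}{2 \cdot 6}} = \frac{1}{5 + \frac{1}{2} \cdot \frac{1}{6} \left(-2\right)} = \frac{1}{5 - \frac{1}{6}} = \frac{1}{\frac{29}{6}} = \frac{6}{29}$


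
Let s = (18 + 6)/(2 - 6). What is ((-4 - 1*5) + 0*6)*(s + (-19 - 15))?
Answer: 360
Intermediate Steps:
s = -6 (s = 24/(-4) = 24*(-1/4) = -6)
((-4 - 1*5) + 0*6)*(s + (-19 - 15)) = ((-4 - 1*5) + 0*6)*(-6 + (-19 - 15)) = ((-4 - 5) + 0)*(-6 - 34) = (-9 + 0)*(-40) = -9*(-40) = 360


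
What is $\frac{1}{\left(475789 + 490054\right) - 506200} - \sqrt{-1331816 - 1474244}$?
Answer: $\frac{1}{459643} - 2 i \sqrt{701515} \approx 2.1756 \cdot 10^{-6} - 1675.1 i$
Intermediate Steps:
$\frac{1}{\left(475789 + 490054\right) - 506200} - \sqrt{-1331816 - 1474244} = \frac{1}{965843 - 506200} - \sqrt{-2806060} = \frac{1}{459643} - 2 i \sqrt{701515}$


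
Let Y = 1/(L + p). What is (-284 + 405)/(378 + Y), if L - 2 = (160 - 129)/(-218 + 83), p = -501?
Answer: 8154916/25475553 ≈ 0.32011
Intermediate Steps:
L = 239/135 (L = 2 + (160 - 129)/(-218 + 83) = 2 + 31/(-135) = 2 + 31*(-1/135) = 2 - 31/135 = 239/135 ≈ 1.7704)
Y = -135/67396 (Y = 1/(239/135 - 501) = 1/(-67396/135) = -135/67396 ≈ -0.0020031)
(-284 + 405)/(378 + Y) = (-284 + 405)/(378 - 135/67396) = 121/(25475553/67396) = 121*(67396/25475553) = 8154916/25475553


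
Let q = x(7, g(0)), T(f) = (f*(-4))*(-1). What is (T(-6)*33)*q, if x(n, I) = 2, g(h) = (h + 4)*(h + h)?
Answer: -1584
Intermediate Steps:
g(h) = 2*h*(4 + h) (g(h) = (4 + h)*(2*h) = 2*h*(4 + h))
T(f) = 4*f (T(f) = -4*f*(-1) = 4*f)
q = 2
(T(-6)*33)*q = ((4*(-6))*33)*2 = -24*33*2 = -792*2 = -1584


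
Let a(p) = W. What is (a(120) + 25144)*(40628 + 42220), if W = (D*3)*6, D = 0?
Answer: 2083130112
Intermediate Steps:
W = 0 (W = (0*3)*6 = 0*6 = 0)
a(p) = 0
(a(120) + 25144)*(40628 + 42220) = (0 + 25144)*(40628 + 42220) = 25144*82848 = 2083130112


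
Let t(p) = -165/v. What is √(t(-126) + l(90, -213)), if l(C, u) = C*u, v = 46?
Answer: I*√40571310/46 ≈ 138.47*I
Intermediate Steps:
t(p) = -165/46
√(t(-126) + l(90, -213)) = √(-165/46 + 90*(-213)) = √(-165/46 - 19170) = √(-881985/46) = I*√40571310/46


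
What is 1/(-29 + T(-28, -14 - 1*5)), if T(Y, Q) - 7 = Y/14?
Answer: -1/24 ≈ -0.041667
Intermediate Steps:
T(Y, Q) = 7 + Y/14
1/(-29 + T(-28, -14 - 1*5)) = 1/(-29 + (7 + (1/14)*(-28))) = 1/(-29 + (7 - 2)) = 1/(-29 + 5) = 1/(-24) = -1/24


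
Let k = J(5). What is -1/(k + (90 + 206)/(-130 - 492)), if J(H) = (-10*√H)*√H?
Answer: 311/15698 ≈ 0.019811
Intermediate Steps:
J(H) = -10*H
k = -50 (k = -10*5 = -50)
-1/(k + (90 + 206)/(-130 - 492)) = -1/(-50 + (90 + 206)/(-130 - 492)) = -1/(-50 + 296/(-622)) = -1/(-50 + 296*(-1/622)) = -1/(-50 - 148/311) = -1/(-15698/311) = -1*(-311/15698) = 311/15698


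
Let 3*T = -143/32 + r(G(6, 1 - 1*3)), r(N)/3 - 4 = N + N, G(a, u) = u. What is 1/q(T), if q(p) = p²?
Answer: 9216/20449 ≈ 0.45068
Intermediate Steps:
r(N) = 12 + 6*N (r(N) = 12 + 3*(N + N) = 12 + 3*(2*N) = 12 + 6*N)
T = -143/96 (T = (-143/32 + (12 + 6*(1 - 1*3)))/3 = (-143*1/32 + (12 + 6*(1 - 3)))/3 = (-143/32 + (12 + 6*(-2)))/3 = (-143/32 + (12 - 12))/3 = (-143/32 + 0)/3 = (⅓)*(-143/32) = -143/96 ≈ -1.4896)
1/q(T) = 1/((-143/96)²) = 1/(20449/9216) = 9216/20449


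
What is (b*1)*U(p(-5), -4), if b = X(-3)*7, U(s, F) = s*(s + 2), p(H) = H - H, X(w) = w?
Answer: 0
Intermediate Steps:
p(H) = 0
U(s, F) = s*(2 + s)
b = -21 (b = -3*7 = -21)
(b*1)*U(p(-5), -4) = (-21*1)*(0*(2 + 0)) = -0*2 = -21*0 = 0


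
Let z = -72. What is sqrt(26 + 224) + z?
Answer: -72 + 5*sqrt(10) ≈ -56.189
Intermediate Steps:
sqrt(26 + 224) + z = sqrt(26 + 224) - 72 = sqrt(250) - 72 = 5*sqrt(10) - 72 = -72 + 5*sqrt(10)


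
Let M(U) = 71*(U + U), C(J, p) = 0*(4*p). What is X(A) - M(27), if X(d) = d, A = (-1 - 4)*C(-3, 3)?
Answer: -3834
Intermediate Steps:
C(J, p) = 0
A = 0 (A = (-1 - 4)*0 = -5*0 = 0)
M(U) = 142*U (M(U) = 71*(2*U) = 142*U)
X(A) - M(27) = 0 - 142*27 = 0 - 1*3834 = 0 - 3834 = -3834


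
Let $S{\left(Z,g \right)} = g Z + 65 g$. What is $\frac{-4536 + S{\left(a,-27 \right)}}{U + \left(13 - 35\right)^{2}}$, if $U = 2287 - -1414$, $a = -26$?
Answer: $- \frac{207}{155} \approx -1.3355$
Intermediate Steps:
$S{\left(Z,g \right)} = 65 g + Z g$ ($S{\left(Z,g \right)} = Z g + 65 g = 65 g + Z g$)
$U = 3701$ ($U = 2287 + 1414 = 3701$)
$\frac{-4536 + S{\left(a,-27 \right)}}{U + \left(13 - 35\right)^{2}} = \frac{-4536 - 27 \left(65 - 26\right)}{3701 + \left(13 - 35\right)^{2}} = \frac{-4536 - 1053}{3701 + \left(-22\right)^{2}} = \frac{-4536 - 1053}{3701 + 484} = - \frac{5589}{4185} = \left(-5589\right) \frac{1}{4185} = - \frac{207}{155}$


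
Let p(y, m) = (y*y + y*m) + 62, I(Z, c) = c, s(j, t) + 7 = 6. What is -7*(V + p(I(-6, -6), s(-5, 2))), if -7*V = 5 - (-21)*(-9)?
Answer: -912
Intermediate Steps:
s(j, t) = -1 (s(j, t) = -7 + 6 = -1)
V = 184/7 (V = -(5 - (-21)*(-9))/7 = -(5 - 21*9)/7 = -(5 - 189)/7 = -⅐*(-184) = 184/7 ≈ 26.286)
p(y, m) = 62 + y² + m*y (p(y, m) = (y² + m*y) + 62 = 62 + y² + m*y)
-7*(V + p(I(-6, -6), s(-5, 2))) = -7*(184/7 + (62 + (-6)² - 1*(-6))) = -7*(184/7 + (62 + 36 + 6)) = -7*(184/7 + 104) = -7*912/7 = -912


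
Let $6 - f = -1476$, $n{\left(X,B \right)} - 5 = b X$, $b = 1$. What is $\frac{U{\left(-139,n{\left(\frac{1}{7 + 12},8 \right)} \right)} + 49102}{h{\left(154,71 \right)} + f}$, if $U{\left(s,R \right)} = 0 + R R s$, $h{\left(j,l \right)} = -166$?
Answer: $\frac{8222399}{237538} \approx 34.615$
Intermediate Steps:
$n{\left(X,B \right)} = 5 + X$ ($n{\left(X,B \right)} = 5 + 1 X = 5 + X$)
$U{\left(s,R \right)} = s R^{2}$ ($U{\left(s,R \right)} = 0 + s R^{2} = s R^{2}$)
$f = 1482$ ($f = 6 - -1476 = 6 + 1476 = 1482$)
$\frac{U{\left(-139,n{\left(\frac{1}{7 + 12},8 \right)} \right)} + 49102}{h{\left(154,71 \right)} + f} = \frac{- 139 \left(5 + \frac{1}{7 + 12}\right)^{2} + 49102}{-166 + 1482} = \frac{- 139 \left(5 + \frac{1}{19}\right)^{2} + 49102}{1316} = \left(- 139 \left(5 + \frac{1}{19}\right)^{2} + 49102\right) \frac{1}{1316} = \left(- 139 \left(\frac{96}{19}\right)^{2} + 49102\right) \frac{1}{1316} = \left(\left(-139\right) \frac{9216}{361} + 49102\right) \frac{1}{1316} = \left(- \frac{1281024}{361} + 49102\right) \frac{1}{1316} = \frac{16444798}{361} \cdot \frac{1}{1316} = \frac{8222399}{237538}$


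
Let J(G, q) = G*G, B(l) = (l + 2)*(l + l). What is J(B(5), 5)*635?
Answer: 3111500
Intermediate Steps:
B(l) = 2*l*(2 + l) (B(l) = (2 + l)*(2*l) = 2*l*(2 + l))
J(G, q) = G²
J(B(5), 5)*635 = (2*5*(2 + 5))²*635 = (2*5*7)²*635 = 70²*635 = 4900*635 = 3111500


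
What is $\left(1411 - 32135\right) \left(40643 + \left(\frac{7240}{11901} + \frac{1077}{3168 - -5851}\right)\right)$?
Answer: $- \frac{134033430227692696}{107335119} \approx -1.2487 \cdot 10^{9}$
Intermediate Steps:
$\left(1411 - 32135\right) \left(40643 + \left(\frac{7240}{11901} + \frac{1077}{3168 - -5851}\right)\right) = - 30724 \left(40643 + \left(7240 \cdot \frac{1}{11901} + \frac{1077}{3168 + 5851}\right)\right) = - 30724 \left(40643 + \left(\frac{7240}{11901} + \frac{1077}{9019}\right)\right) = - 30724 \left(40643 + \frac{78114937}{107335119}\right) = \left(-30724\right) \frac{4362499356454}{107335119} = - \frac{134033430227692696}{107335119}$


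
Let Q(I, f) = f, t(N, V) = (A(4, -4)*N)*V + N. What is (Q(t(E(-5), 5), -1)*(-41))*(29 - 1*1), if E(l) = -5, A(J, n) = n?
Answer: 1148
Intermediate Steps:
t(N, V) = N - 4*N*V (t(N, V) = (-4*N)*V + N = -4*N*V + N = N - 4*N*V)
(Q(t(E(-5), 5), -1)*(-41))*(29 - 1*1) = (-1*(-41))*(29 - 1*1) = 41*(29 - 1) = 41*28 = 1148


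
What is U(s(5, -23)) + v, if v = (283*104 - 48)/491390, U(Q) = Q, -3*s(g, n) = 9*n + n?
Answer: 56553926/737085 ≈ 76.726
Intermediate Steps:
s(g, n) = -10*n/3 (s(g, n) = -(9*n + n)/3 = -10*n/3)
v = 14692/245695 (v = (29432 - 48)*(1/491390) = 29384*(1/491390) = 14692/245695 ≈ 0.059798)
U(s(5, -23)) + v = -10/3*(-23) + 14692/245695 = 230/3 + 14692/245695 = 56553926/737085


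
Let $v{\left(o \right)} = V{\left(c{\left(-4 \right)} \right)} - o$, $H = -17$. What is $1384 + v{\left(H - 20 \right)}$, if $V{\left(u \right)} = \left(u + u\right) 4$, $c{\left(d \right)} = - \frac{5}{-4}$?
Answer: $1431$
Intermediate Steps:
$c{\left(d \right)} = \frac{5}{4}$ ($c{\left(d \right)} = \left(-5\right) \left(- \frac{1}{4}\right) = \frac{5}{4}$)
$V{\left(u \right)} = 8 u$ ($V{\left(u \right)} = 2 u 4 = 8 u$)
$v{\left(o \right)} = 10 - o$ ($v{\left(o \right)} = 8 \cdot \frac{5}{4} - o = 10 - o$)
$1384 + v{\left(H - 20 \right)} = 1384 + \left(10 - \left(-17 - 20\right)\right) = 1384 + \left(10 - -37\right) = 1384 + \left(10 + 37\right) = 1384 + 47 = 1431$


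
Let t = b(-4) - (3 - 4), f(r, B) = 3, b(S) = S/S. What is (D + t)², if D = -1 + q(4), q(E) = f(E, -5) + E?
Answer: 64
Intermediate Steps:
b(S) = 1
q(E) = 3 + E
D = 6 (D = -1 + (3 + 4) = -1 + 7 = 6)
t = 2 (t = 1 - (3 - 4) = 1 - 1*(-1) = 1 + 1 = 2)
(D + t)² = (6 + 2)² = 8² = 64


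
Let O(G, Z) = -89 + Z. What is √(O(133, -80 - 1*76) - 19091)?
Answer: 2*I*√4834 ≈ 139.05*I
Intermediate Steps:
√(O(133, -80 - 1*76) - 19091) = √((-89 + (-80 - 1*76)) - 19091) = √((-89 + (-80 - 76)) - 19091) = √((-89 - 156) - 19091) = √(-245 - 19091) = √(-19336) = 2*I*√4834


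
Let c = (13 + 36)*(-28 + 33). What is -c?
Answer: -245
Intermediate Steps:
c = 245 (c = 49*5 = 245)
-c = -1*245 = -245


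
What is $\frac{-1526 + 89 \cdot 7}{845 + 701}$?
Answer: $- \frac{903}{1546} \approx -0.58409$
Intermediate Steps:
$\frac{-1526 + 89 \cdot 7}{845 + 701} = \frac{-1526 + 623}{1546} = \left(-903\right) \frac{1}{1546} = - \frac{903}{1546}$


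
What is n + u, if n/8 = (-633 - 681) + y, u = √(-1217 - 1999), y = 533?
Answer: -6248 + 4*I*√201 ≈ -6248.0 + 56.71*I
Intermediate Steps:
u = 4*I*√201 (u = √(-3216) = 4*I*√201 ≈ 56.71*I)
n = -6248 (n = 8*((-633 - 681) + 533) = 8*(-1314 + 533) = 8*(-781) = -6248)
n + u = -6248 + 4*I*√201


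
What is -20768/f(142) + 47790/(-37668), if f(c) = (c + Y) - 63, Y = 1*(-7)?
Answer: -16369373/56502 ≈ -289.71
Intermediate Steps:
Y = -7
f(c) = -70 + c (f(c) = (c - 7) - 63 = (-7 + c) - 63 = -70 + c)
-20768/f(142) + 47790/(-37668) = -20768/(-70 + 142) + 47790/(-37668) = -20768/72 + 47790*(-1/37668) = -20768*1/72 - 7965/6278 = -2596/9 - 7965/6278 = -16369373/56502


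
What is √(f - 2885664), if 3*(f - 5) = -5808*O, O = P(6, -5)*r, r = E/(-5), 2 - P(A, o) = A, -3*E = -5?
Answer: I*√25994163/3 ≈ 1699.5*I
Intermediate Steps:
E = 5/3 (E = -⅓*(-5) = 5/3 ≈ 1.6667)
P(A, o) = 2 - A
r = -⅓ (r = (5/3)/(-5) = (5/3)*(-⅕) = -⅓ ≈ -0.33333)
O = 4/3 (O = (2 - 1*6)*(-⅓) = (2 - 6)*(-⅓) = -4*(-⅓) = 4/3 ≈ 1.3333)
f = -7729/3 (f = 5 + (-5808*4/3)/3 = 5 + (⅓)*(-7744) = 5 - 7744/3 = -7729/3 ≈ -2576.3)
√(f - 2885664) = √(-7729/3 - 2885664) = √(-8664721/3) = I*√25994163/3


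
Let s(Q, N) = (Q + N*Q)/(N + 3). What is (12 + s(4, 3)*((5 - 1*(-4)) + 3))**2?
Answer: 1936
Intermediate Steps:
s(Q, N) = (Q + N*Q)/(3 + N)
(12 + s(4, 3)*((5 - 1*(-4)) + 3))**2 = (12 + (4*(1 + 3)/(3 + 3))*((5 - 1*(-4)) + 3))**2 = (12 + (4*4/6)*((5 + 4) + 3))**2 = (12 + (4*(1/6)*4)*(9 + 3))**2 = (12 + (8/3)*12)**2 = (12 + 32)**2 = 44**2 = 1936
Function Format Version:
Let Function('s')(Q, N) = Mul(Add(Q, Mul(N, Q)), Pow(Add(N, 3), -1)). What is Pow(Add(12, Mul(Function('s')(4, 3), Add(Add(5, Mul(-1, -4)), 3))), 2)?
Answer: 1936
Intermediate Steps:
Function('s')(Q, N) = Mul(Pow(Add(3, N), -1), Add(Q, Mul(N, Q))) (Function('s')(Q, N) = Mul(Add(Q, Mul(N, Q)), Pow(Add(3, N), -1)) = Mul(Pow(Add(3, N), -1), Add(Q, Mul(N, Q))))
Pow(Add(12, Mul(Function('s')(4, 3), Add(Add(5, Mul(-1, -4)), 3))), 2) = Pow(Add(12, Mul(Mul(4, Pow(Add(3, 3), -1), Add(1, 3)), Add(Add(5, Mul(-1, -4)), 3))), 2) = Pow(Add(12, Mul(Mul(4, Pow(6, -1), 4), Add(Add(5, 4), 3))), 2) = Pow(Add(12, Mul(Mul(4, Rational(1, 6), 4), Add(9, 3))), 2) = Pow(Add(12, Mul(Rational(8, 3), 12)), 2) = Pow(Add(12, 32), 2) = Pow(44, 2) = 1936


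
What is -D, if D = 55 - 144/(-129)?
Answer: -2413/43 ≈ -56.116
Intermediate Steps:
D = 2413/43 (D = 55 - 1/129*(-144) = 55 + 48/43 = 2413/43 ≈ 56.116)
-D = -1*2413/43 = -2413/43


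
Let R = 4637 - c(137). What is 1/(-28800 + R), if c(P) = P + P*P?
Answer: -1/43069 ≈ -2.3219e-5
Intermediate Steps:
c(P) = P + P²
R = -14269 (R = 4637 - 137*(1 + 137) = 4637 - 137*138 = 4637 - 1*18906 = 4637 - 18906 = -14269)
1/(-28800 + R) = 1/(-28800 - 14269) = 1/(-43069) = -1/43069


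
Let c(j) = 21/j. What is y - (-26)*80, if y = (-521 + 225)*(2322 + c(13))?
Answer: -8914232/13 ≈ -6.8571e+5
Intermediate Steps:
y = -8941272/13 (y = (-521 + 225)*(2322 + 21/13) = -296*(2322 + 21*(1/13)) = -296*(2322 + 21/13) = -296*30207/13 = -8941272/13 ≈ -6.8779e+5)
y - (-26)*80 = -8941272/13 - (-26)*80 = -8941272/13 - 1*(-2080) = -8941272/13 + 2080 = -8914232/13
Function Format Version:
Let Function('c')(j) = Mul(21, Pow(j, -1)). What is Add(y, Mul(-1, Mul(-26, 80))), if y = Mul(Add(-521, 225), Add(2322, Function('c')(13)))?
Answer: Rational(-8914232, 13) ≈ -6.8571e+5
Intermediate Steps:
y = Rational(-8941272, 13) (y = Mul(Add(-521, 225), Add(2322, Mul(21, Pow(13, -1)))) = Mul(-296, Add(2322, Mul(21, Rational(1, 13)))) = Mul(-296, Add(2322, Rational(21, 13))) = Mul(-296, Rational(30207, 13)) = Rational(-8941272, 13) ≈ -6.8779e+5)
Add(y, Mul(-1, Mul(-26, 80))) = Add(Rational(-8941272, 13), Mul(-1, Mul(-26, 80))) = Add(Rational(-8941272, 13), Mul(-1, -2080)) = Add(Rational(-8941272, 13), 2080) = Rational(-8914232, 13)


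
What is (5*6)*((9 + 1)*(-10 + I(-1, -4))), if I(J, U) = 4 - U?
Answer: -600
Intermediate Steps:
(5*6)*((9 + 1)*(-10 + I(-1, -4))) = (5*6)*((9 + 1)*(-10 + (4 - 1*(-4)))) = 30*(10*(-10 + (4 + 4))) = 30*(10*(-10 + 8)) = 30*(10*(-2)) = 30*(-20) = -600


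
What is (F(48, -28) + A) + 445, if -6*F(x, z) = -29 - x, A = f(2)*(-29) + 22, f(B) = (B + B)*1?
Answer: 2183/6 ≈ 363.83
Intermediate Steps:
f(B) = 2*B (f(B) = (2*B)*1 = 2*B)
A = -94 (A = (2*2)*(-29) + 22 = 4*(-29) + 22 = -116 + 22 = -94)
F(x, z) = 29/6 + x/6 (F(x, z) = -(-29 - x)/6 = 29/6 + x/6)
(F(48, -28) + A) + 445 = ((29/6 + (⅙)*48) - 94) + 445 = ((29/6 + 8) - 94) + 445 = (77/6 - 94) + 445 = -487/6 + 445 = 2183/6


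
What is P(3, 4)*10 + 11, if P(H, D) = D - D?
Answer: 11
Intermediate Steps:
P(H, D) = 0
P(3, 4)*10 + 11 = 0*10 + 11 = 0 + 11 = 11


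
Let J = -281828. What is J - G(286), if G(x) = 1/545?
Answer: -153596261/545 ≈ -2.8183e+5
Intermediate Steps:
G(x) = 1/545
J - G(286) = -281828 - 1*1/545 = -281828 - 1/545 = -153596261/545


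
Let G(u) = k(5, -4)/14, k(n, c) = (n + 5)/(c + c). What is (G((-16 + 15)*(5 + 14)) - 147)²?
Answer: 67848169/3136 ≈ 21635.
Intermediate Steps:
k(n, c) = (5 + n)/(2*c) (k(n, c) = (5 + n)/((2*c)) = (5 + n)*(1/(2*c)) = (5 + n)/(2*c))
G(u) = -5/56 (G(u) = ((½)*(5 + 5)/(-4))/14 = ((½)*(-¼)*10)*(1/14) = -5/4*1/14 = -5/56)
(G((-16 + 15)*(5 + 14)) - 147)² = (-5/56 - 147)² = (-8237/56)² = 67848169/3136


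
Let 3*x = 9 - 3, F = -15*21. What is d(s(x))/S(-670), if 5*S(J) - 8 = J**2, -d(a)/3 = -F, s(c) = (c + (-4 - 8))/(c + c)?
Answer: -1575/149636 ≈ -0.010526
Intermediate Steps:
F = -315
x = 2 (x = (9 - 3)/3 = (1/3)*6 = 2)
s(c) = (-12 + c)/(2*c) (s(c) = (c - 12)/((2*c)) = (-12 + c)*(1/(2*c)) = (-12 + c)/(2*c))
d(a) = -945 (d(a) = -(-3)*(-315) = -3*315 = -945)
S(J) = 8/5 + J**2/5
d(s(x))/S(-670) = -945/(8/5 + (1/5)*(-670)**2) = -945/(8/5 + (1/5)*448900) = -945/(8/5 + 89780) = -945/448908/5 = -945*5/448908 = -1575/149636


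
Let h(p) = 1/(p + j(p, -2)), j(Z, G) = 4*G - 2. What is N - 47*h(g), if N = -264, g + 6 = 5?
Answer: -2857/11 ≈ -259.73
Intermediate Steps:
g = -1 (g = -6 + 5 = -1)
j(Z, G) = -2 + 4*G
h(p) = 1/(-10 + p) (h(p) = 1/(p + (-2 + 4*(-2))) = 1/(p + (-2 - 8)) = 1/(p - 10) = 1/(-10 + p))
N - 47*h(g) = -264 - 47/(-10 - 1) = -264 - 47/(-11) = -264 - 47*(-1/11) = -264 + 47/11 = -2857/11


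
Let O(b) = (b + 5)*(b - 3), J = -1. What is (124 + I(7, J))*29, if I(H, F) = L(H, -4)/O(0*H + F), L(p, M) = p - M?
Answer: 57217/16 ≈ 3576.1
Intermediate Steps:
O(b) = (-3 + b)*(5 + b) (O(b) = (5 + b)*(-3 + b) = (-3 + b)*(5 + b))
I(H, F) = (4 + H)/(-15 + F² + 2*F) (I(H, F) = (H - 1*(-4))/(-15 + (0*H + F)² + 2*(0*H + F)) = (H + 4)/(-15 + (0 + F)² + 2*(0 + F)) = (4 + H)/(-15 + F² + 2*F))
(124 + I(7, J))*29 = (124 + (4 + 7)/(-15 + (-1)² + 2*(-1)))*29 = (124 + 11/(-15 + 1 - 2))*29 = (124 + 11/(-16))*29 = (124 - 1/16*11)*29 = (124 - 11/16)*29 = (1973/16)*29 = 57217/16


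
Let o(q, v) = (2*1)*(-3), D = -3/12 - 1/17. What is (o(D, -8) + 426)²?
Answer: 176400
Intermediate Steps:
D = -21/68 (D = -3*1/12 - 1*1/17 = -¼ - 1/17 = -21/68 ≈ -0.30882)
o(q, v) = -6 (o(q, v) = 2*(-3) = -6)
(o(D, -8) + 426)² = (-6 + 426)² = 420² = 176400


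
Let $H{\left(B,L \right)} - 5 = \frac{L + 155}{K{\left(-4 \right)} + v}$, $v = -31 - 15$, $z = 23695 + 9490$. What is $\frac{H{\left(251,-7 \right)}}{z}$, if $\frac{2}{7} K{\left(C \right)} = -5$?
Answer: $\frac{339}{4214495} \approx 8.0437 \cdot 10^{-5}$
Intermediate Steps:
$z = 33185$
$v = -46$
$K{\left(C \right)} = - \frac{35}{2}$ ($K{\left(C \right)} = \frac{7}{2} \left(-5\right) = - \frac{35}{2}$)
$H{\left(B,L \right)} = \frac{325}{127} - \frac{2 L}{127}$ ($H{\left(B,L \right)} = 5 + \frac{L + 155}{- \frac{35}{2} - 46} = 5 + \frac{155 + L}{- \frac{127}{2}} = 5 + \left(155 + L\right) \left(- \frac{2}{127}\right) = 5 - \left(\frac{310}{127} + \frac{2 L}{127}\right) = \frac{325}{127} - \frac{2 L}{127}$)
$\frac{H{\left(251,-7 \right)}}{z} = \frac{\frac{325}{127} - - \frac{14}{127}}{33185} = \left(\frac{325}{127} + \frac{14}{127}\right) \frac{1}{33185} = \frac{339}{127} \cdot \frac{1}{33185} = \frac{339}{4214495}$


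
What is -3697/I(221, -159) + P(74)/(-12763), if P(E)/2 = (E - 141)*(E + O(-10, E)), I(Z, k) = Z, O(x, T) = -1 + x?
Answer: -45319129/2820623 ≈ -16.067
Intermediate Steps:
P(E) = 2*(-141 + E)*(-11 + E) (P(E) = 2*((E - 141)*(E + (-1 - 10))) = 2*((-141 + E)*(E - 11)) = 2*((-141 + E)*(-11 + E)) = 2*(-141 + E)*(-11 + E))
-3697/I(221, -159) + P(74)/(-12763) = -3697/221 + (3102 - 304*74 + 2*74**2)/(-12763) = -3697*1/221 + (3102 - 22496 + 2*5476)*(-1/12763) = -3697/221 + (3102 - 22496 + 10952)*(-1/12763) = -3697/221 - 8442*(-1/12763) = -3697/221 + 8442/12763 = -45319129/2820623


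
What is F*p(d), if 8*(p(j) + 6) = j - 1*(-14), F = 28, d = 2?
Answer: -112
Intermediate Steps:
p(j) = -17/4 + j/8 (p(j) = -6 + (j - 1*(-14))/8 = -6 + (j + 14)/8 = -6 + (14 + j)/8 = -6 + (7/4 + j/8) = -17/4 + j/8)
F*p(d) = 28*(-17/4 + (⅛)*2) = 28*(-17/4 + ¼) = 28*(-4) = -112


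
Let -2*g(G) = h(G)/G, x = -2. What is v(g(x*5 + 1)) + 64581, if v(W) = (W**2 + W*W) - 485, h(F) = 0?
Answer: 64096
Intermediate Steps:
g(G) = 0 (g(G) = -0/G = -1/2*0 = 0)
v(W) = -485 + 2*W**2 (v(W) = (W**2 + W**2) - 485 = 2*W**2 - 485 = -485 + 2*W**2)
v(g(x*5 + 1)) + 64581 = (-485 + 2*0**2) + 64581 = (-485 + 2*0) + 64581 = (-485 + 0) + 64581 = -485 + 64581 = 64096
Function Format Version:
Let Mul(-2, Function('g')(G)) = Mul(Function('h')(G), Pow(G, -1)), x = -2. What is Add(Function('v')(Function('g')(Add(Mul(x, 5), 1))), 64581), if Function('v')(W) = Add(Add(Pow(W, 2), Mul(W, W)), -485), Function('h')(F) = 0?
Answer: 64096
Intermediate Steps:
Function('g')(G) = 0 (Function('g')(G) = Mul(Rational(-1, 2), Mul(0, Pow(G, -1))) = Mul(Rational(-1, 2), 0) = 0)
Function('v')(W) = Add(-485, Mul(2, Pow(W, 2))) (Function('v')(W) = Add(Add(Pow(W, 2), Pow(W, 2)), -485) = Add(Mul(2, Pow(W, 2)), -485) = Add(-485, Mul(2, Pow(W, 2))))
Add(Function('v')(Function('g')(Add(Mul(x, 5), 1))), 64581) = Add(Add(-485, Mul(2, Pow(0, 2))), 64581) = Add(Add(-485, Mul(2, 0)), 64581) = Add(Add(-485, 0), 64581) = Add(-485, 64581) = 64096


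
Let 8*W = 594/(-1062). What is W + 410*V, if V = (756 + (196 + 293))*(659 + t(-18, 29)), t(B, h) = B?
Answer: 154437668367/472 ≈ 3.2720e+8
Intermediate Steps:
V = 798045 (V = (756 + (196 + 293))*(659 - 18) = (756 + 489)*641 = 1245*641 = 798045)
W = -33/472 (W = (594/(-1062))/8 = (594*(-1/1062))/8 = (1/8)*(-33/59) = -33/472 ≈ -0.069915)
W + 410*V = -33/472 + 410*798045 = -33/472 + 327198450 = 154437668367/472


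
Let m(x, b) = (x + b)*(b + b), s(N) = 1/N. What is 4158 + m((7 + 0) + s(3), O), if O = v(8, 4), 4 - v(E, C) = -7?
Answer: 13684/3 ≈ 4561.3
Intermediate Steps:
s(N) = 1/N
v(E, C) = 11 (v(E, C) = 4 - 1*(-7) = 4 + 7 = 11)
O = 11
m(x, b) = 2*b*(b + x) (m(x, b) = (b + x)*(2*b) = 2*b*(b + x))
4158 + m((7 + 0) + s(3), O) = 4158 + 2*11*(11 + ((7 + 0) + 1/3)) = 4158 + 2*11*(11 + (7 + ⅓)) = 4158 + 2*11*(11 + 22/3) = 4158 + 2*11*(55/3) = 4158 + 1210/3 = 13684/3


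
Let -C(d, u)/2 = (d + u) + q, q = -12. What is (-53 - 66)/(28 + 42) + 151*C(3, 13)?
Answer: -12097/10 ≈ -1209.7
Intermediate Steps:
C(d, u) = 24 - 2*d - 2*u (C(d, u) = -2*((d + u) - 12) = -2*(-12 + d + u) = 24 - 2*d - 2*u)
(-53 - 66)/(28 + 42) + 151*C(3, 13) = (-53 - 66)/(28 + 42) + 151*(24 - 2*3 - 2*13) = -119/70 + 151*(24 - 6 - 26) = -119*1/70 + 151*(-8) = -17/10 - 1208 = -12097/10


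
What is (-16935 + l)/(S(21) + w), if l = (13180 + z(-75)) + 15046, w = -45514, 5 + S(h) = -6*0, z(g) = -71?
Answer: -3740/15173 ≈ -0.24649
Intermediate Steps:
S(h) = -5 (S(h) = -5 - 6*0 = -5 + 0 = -5)
l = 28155 (l = (13180 - 71) + 15046 = 13109 + 15046 = 28155)
(-16935 + l)/(S(21) + w) = (-16935 + 28155)/(-5 - 45514) = 11220/(-45519) = 11220*(-1/45519) = -3740/15173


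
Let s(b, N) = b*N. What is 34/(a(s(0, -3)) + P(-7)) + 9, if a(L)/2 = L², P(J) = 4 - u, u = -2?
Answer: 44/3 ≈ 14.667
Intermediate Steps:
s(b, N) = N*b
P(J) = 6 (P(J) = 4 - 1*(-2) = 4 + 2 = 6)
a(L) = 2*L²
34/(a(s(0, -3)) + P(-7)) + 9 = 34/(2*(-3*0)² + 6) + 9 = 34/(2*0² + 6) + 9 = 34/(2*0 + 6) + 9 = 34/(0 + 6) + 9 = 34/6 + 9 = 34*(⅙) + 9 = 17/3 + 9 = 44/3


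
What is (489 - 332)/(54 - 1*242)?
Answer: -157/188 ≈ -0.83511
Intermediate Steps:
(489 - 332)/(54 - 1*242) = 157/(54 - 242) = 157/(-188) = 157*(-1/188) = -157/188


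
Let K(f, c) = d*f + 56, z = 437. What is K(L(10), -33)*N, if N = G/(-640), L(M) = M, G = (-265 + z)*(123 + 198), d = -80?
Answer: 1283679/20 ≈ 64184.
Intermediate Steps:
G = 55212 (G = (-265 + 437)*(123 + 198) = 172*321 = 55212)
K(f, c) = 56 - 80*f (K(f, c) = -80*f + 56 = 56 - 80*f)
N = -13803/160 (N = 55212/(-640) = 55212*(-1/640) = -13803/160 ≈ -86.269)
K(L(10), -33)*N = (56 - 80*10)*(-13803/160) = (56 - 800)*(-13803/160) = -744*(-13803/160) = 1283679/20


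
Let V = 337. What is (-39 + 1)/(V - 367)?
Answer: 19/15 ≈ 1.2667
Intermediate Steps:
(-39 + 1)/(V - 367) = (-39 + 1)/(337 - 367) = -38/(-30) = -38*(-1/30) = 19/15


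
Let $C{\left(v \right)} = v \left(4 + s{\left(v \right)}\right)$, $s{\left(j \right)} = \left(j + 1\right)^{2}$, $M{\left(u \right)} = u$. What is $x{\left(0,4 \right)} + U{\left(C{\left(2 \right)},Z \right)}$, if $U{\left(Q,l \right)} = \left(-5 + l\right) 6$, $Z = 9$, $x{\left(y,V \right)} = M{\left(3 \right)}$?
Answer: $27$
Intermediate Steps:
$x{\left(y,V \right)} = 3$
$s{\left(j \right)} = \left(1 + j\right)^{2}$
$C{\left(v \right)} = v \left(4 + \left(1 + v\right)^{2}\right)$
$U{\left(Q,l \right)} = -30 + 6 l$
$x{\left(0,4 \right)} + U{\left(C{\left(2 \right)},Z \right)} = 3 + \left(-30 + 6 \cdot 9\right) = 3 + \left(-30 + 54\right) = 3 + 24 = 27$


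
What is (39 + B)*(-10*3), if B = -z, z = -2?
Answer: -1230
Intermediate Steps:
B = 2 (B = -1*(-2) = 2)
(39 + B)*(-10*3) = (39 + 2)*(-10*3) = 41*(-30) = -1230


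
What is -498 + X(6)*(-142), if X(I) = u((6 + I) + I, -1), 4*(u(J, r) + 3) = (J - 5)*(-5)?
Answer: 4471/2 ≈ 2235.5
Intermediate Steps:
u(J, r) = 13/4 - 5*J/4 (u(J, r) = -3 + ((J - 5)*(-5))/4 = -3 + ((-5 + J)*(-5))/4 = -3 + (25 - 5*J)/4 = -3 + (25/4 - 5*J/4) = 13/4 - 5*J/4)
X(I) = -17/4 - 5*I/2 (X(I) = 13/4 - 5*((6 + I) + I)/4 = 13/4 - 5*(6 + 2*I)/4 = 13/4 + (-15/2 - 5*I/2) = -17/4 - 5*I/2)
-498 + X(6)*(-142) = -498 + (-17/4 - 5/2*6)*(-142) = -498 + (-17/4 - 15)*(-142) = -498 - 77/4*(-142) = -498 + 5467/2 = 4471/2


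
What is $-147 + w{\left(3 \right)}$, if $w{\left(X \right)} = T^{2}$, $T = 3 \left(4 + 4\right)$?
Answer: $429$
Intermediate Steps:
$T = 24$ ($T = 3 \cdot 8 = 24$)
$w{\left(X \right)} = 576$ ($w{\left(X \right)} = 24^{2} = 576$)
$-147 + w{\left(3 \right)} = -147 + 576 = 429$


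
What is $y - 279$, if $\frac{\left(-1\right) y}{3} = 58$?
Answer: $-453$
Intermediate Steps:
$y = -174$ ($y = \left(-3\right) 58 = -174$)
$y - 279 = -174 - 279 = -453$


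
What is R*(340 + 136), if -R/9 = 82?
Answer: -351288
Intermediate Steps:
R = -738 (R = -9*82 = -738)
R*(340 + 136) = -738*(340 + 136) = -738*476 = -351288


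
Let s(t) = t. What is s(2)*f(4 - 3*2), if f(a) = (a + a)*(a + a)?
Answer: 32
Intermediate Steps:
f(a) = 4*a² (f(a) = (2*a)*(2*a) = 4*a²)
s(2)*f(4 - 3*2) = 2*(4*(4 - 3*2)²) = 2*(4*(4 - 1*6)²) = 2*(4*(4 - 6)²) = 2*(4*(-2)²) = 2*(4*4) = 2*16 = 32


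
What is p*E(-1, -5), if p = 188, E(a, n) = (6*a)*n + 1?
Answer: 5828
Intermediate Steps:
E(a, n) = 1 + 6*a*n (E(a, n) = 6*a*n + 1 = 1 + 6*a*n)
p*E(-1, -5) = 188*(1 + 6*(-1)*(-5)) = 188*(1 + 30) = 188*31 = 5828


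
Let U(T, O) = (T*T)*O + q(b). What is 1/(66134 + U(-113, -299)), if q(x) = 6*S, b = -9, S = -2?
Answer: -1/3751809 ≈ -2.6654e-7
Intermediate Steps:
q(x) = -12 (q(x) = 6*(-2) = -12)
U(T, O) = -12 + O*T² (U(T, O) = (T*T)*O - 12 = T²*O - 12 = O*T² - 12 = -12 + O*T²)
1/(66134 + U(-113, -299)) = 1/(66134 + (-12 - 299*(-113)²)) = 1/(66134 + (-12 - 299*12769)) = 1/(66134 + (-12 - 3817931)) = 1/(66134 - 3817943) = 1/(-3751809) = -1/3751809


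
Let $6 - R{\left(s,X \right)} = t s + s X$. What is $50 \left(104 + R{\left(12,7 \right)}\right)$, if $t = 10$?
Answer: $-4700$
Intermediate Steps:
$R{\left(s,X \right)} = 6 - 10 s - X s$ ($R{\left(s,X \right)} = 6 - \left(10 s + s X\right) = 6 - \left(10 s + X s\right) = 6 - 10 s - X s$)
$50 \left(104 + R{\left(12,7 \right)}\right) = 50 \left(104 - \left(114 + 84\right)\right) = 50 \left(104 - 198\right) = 50 \left(-94\right) = -4700$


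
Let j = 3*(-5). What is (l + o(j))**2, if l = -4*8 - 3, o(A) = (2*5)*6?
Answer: 625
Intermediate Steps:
j = -15
o(A) = 60 (o(A) = 10*6 = 60)
l = -35 (l = -32 - 3 = -35)
(l + o(j))**2 = (-35 + 60)**2 = 25**2 = 625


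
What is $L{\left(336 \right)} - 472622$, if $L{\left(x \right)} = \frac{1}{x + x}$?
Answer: $- \frac{317601983}{672} \approx -4.7262 \cdot 10^{5}$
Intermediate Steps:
$L{\left(x \right)} = \frac{1}{2 x}$
$L{\left(336 \right)} - 472622 = \frac{1}{2 \cdot 336} - 472622 = \frac{1}{2} \cdot \frac{1}{336} - 472622 = \frac{1}{672} - 472622 = - \frac{317601983}{672}$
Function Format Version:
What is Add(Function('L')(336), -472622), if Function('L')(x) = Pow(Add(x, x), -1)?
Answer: Rational(-317601983, 672) ≈ -4.7262e+5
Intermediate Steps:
Function('L')(x) = Mul(Rational(1, 2), Pow(x, -1)) (Function('L')(x) = Pow(Mul(2, x), -1) = Mul(Rational(1, 2), Pow(x, -1)))
Add(Function('L')(336), -472622) = Add(Mul(Rational(1, 2), Pow(336, -1)), -472622) = Add(Mul(Rational(1, 2), Rational(1, 336)), -472622) = Add(Rational(1, 672), -472622) = Rational(-317601983, 672)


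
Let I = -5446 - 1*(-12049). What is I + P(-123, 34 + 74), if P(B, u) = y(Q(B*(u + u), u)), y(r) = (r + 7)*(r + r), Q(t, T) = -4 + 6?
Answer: 6639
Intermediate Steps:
Q(t, T) = 2
y(r) = 2*r*(7 + r) (y(r) = (7 + r)*(2*r) = 2*r*(7 + r))
I = 6603 (I = -5446 + 12049 = 6603)
P(B, u) = 36 (P(B, u) = 2*2*(7 + 2) = 2*2*9 = 36)
I + P(-123, 34 + 74) = 6603 + 36 = 6639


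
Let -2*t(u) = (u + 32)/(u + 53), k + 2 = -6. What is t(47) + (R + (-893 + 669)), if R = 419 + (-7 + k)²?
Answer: 83921/200 ≈ 419.60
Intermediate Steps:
k = -8 (k = -2 - 6 = -8)
R = 644 (R = 419 + (-7 - 8)² = 419 + (-15)² = 419 + 225 = 644)
t(u) = -(32 + u)/(2*(53 + u)) (t(u) = -(u + 32)/(2*(u + 53)) = -(32 + u)/(2*(53 + u)))
t(47) + (R + (-893 + 669)) = (-32 - 1*47)/(2*(53 + 47)) + (644 + (-893 + 669)) = (½)*(-32 - 47)/100 + (644 - 224) = (½)*(1/100)*(-79) + 420 = -79/200 + 420 = 83921/200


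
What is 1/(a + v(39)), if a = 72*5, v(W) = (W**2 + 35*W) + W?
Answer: 1/3285 ≈ 0.00030441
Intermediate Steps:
v(W) = W**2 + 36*W
a = 360
1/(a + v(39)) = 1/(360 + 39*(36 + 39)) = 1/(360 + 39*75) = 1/(360 + 2925) = 1/3285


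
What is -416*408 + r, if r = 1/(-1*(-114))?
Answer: -19348991/114 ≈ -1.6973e+5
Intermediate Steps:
r = 1/114 ≈ 0.0087719
-416*408 + r = -416*408 + 1/114 = -169728 + 1/114 = -19348991/114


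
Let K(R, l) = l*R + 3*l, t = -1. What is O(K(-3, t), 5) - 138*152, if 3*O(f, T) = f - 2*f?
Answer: -20976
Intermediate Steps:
K(R, l) = 3*l + R*l (K(R, l) = R*l + 3*l = 3*l + R*l)
O(f, T) = -f/3 (O(f, T) = (f - 2*f)/3 = (-f)/3 = -f/3)
O(K(-3, t), 5) - 138*152 = -(-1)*(3 - 3)/3 - 138*152 = -(-1)*0/3 - 20976 = -⅓*0 - 20976 = 0 - 20976 = -20976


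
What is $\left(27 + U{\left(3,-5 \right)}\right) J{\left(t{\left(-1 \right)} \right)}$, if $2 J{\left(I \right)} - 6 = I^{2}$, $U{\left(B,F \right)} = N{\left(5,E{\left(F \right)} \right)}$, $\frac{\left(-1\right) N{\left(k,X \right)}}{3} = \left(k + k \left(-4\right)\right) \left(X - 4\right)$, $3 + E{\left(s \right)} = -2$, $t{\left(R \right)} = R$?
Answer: $-1323$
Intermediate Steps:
$E{\left(s \right)} = -5$ ($E{\left(s \right)} = -3 - 2 = -5$)
$N{\left(k,X \right)} = 9 k \left(-4 + X\right)$ ($N{\left(k,X \right)} = - 3 \left(k + k \left(-4\right)\right) \left(X - 4\right) = - 3 \left(k - 4 k\right) \left(-4 + X\right) = - 3 - 3 k \left(-4 + X\right) = - 3 \left(- 3 k \left(-4 + X\right)\right) = 9 k \left(-4 + X\right)$)
$U{\left(B,F \right)} = -405$ ($U{\left(B,F \right)} = 9 \cdot 5 \left(-4 - 5\right) = 9 \cdot 5 \left(-9\right) = -405$)
$J{\left(I \right)} = 3 + \frac{I^{2}}{2}$
$\left(27 + U{\left(3,-5 \right)}\right) J{\left(t{\left(-1 \right)} \right)} = \left(27 - 405\right) \left(3 + \frac{\left(-1\right)^{2}}{2}\right) = - 378 \left(3 + \frac{1}{2} \cdot 1\right) = - 378 \left(3 + \frac{1}{2}\right) = \left(-378\right) \frac{7}{2} = -1323$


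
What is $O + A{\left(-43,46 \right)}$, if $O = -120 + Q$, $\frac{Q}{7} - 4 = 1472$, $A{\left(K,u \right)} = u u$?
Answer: $12328$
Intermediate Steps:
$A{\left(K,u \right)} = u^{2}$
$Q = 10332$ ($Q = 28 + 7 \cdot 1472 = 28 + 10304 = 10332$)
$O = 10212$ ($O = -120 + 10332 = 10212$)
$O + A{\left(-43,46 \right)} = 10212 + 46^{2} = 10212 + 2116 = 12328$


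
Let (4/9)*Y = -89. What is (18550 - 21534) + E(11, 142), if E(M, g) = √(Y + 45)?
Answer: -2984 + 3*I*√69/2 ≈ -2984.0 + 12.46*I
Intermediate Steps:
Y = -801/4 (Y = (9/4)*(-89) = -801/4 ≈ -200.25)
E(M, g) = 3*I*√69/2 (E(M, g) = √(-801/4 + 45) = √(-621/4) = 3*I*√69/2)
(18550 - 21534) + E(11, 142) = (18550 - 21534) + 3*I*√69/2 = -2984 + 3*I*√69/2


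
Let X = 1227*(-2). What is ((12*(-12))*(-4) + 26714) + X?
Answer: 24836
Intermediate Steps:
X = -2454
((12*(-12))*(-4) + 26714) + X = ((12*(-12))*(-4) + 26714) - 2454 = (-144*(-4) + 26714) - 2454 = (576 + 26714) - 2454 = 27290 - 2454 = 24836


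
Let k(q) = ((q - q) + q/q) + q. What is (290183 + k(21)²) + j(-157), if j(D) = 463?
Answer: 291130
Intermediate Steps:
k(q) = 1 + q (k(q) = (0 + 1) + q = 1 + q)
(290183 + k(21)²) + j(-157) = (290183 + (1 + 21)²) + 463 = (290183 + 22²) + 463 = (290183 + 484) + 463 = 290667 + 463 = 291130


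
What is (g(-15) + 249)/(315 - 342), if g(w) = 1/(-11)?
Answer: -2738/297 ≈ -9.2189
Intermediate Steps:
g(w) = -1/11
(g(-15) + 249)/(315 - 342) = (-1/11 + 249)/(315 - 342) = (2738/11)/(-27) = (2738/11)*(-1/27) = -2738/297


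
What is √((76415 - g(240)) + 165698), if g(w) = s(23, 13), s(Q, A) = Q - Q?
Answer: √242113 ≈ 492.05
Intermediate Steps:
s(Q, A) = 0
g(w) = 0
√((76415 - g(240)) + 165698) = √((76415 - 1*0) + 165698) = √((76415 + 0) + 165698) = √(76415 + 165698) = √242113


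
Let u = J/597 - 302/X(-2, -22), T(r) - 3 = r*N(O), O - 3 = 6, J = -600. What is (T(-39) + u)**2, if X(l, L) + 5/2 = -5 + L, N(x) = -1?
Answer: 361823904324/137851081 ≈ 2624.7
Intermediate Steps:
O = 9 (O = 3 + 6 = 9)
T(r) = 3 - r (T(r) = 3 + r*(-1) = 3 - r)
X(l, L) = -15/2 + L (X(l, L) = -5/2 + (-5 + L) = -15/2 + L)
u = 108396/11741 (u = -600/597 - 302/(-15/2 - 22) = -600*1/597 - 302/(-59/2) = -200/199 - 302*(-2/59) = -200/199 + 604/59 = 108396/11741 ≈ 9.2323)
(T(-39) + u)**2 = ((3 - 1*(-39)) + 108396/11741)**2 = ((3 + 39) + 108396/11741)**2 = (42 + 108396/11741)**2 = (601518/11741)**2 = 361823904324/137851081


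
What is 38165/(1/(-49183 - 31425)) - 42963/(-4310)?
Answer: -13259302576237/4310 ≈ -3.0764e+9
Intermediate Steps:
38165/(1/(-49183 - 31425)) - 42963/(-4310) = 38165/(1/(-80608)) - 42963*(-1/4310) = 38165/(-1/80608) + 42963/4310 = 38165*(-80608) + 42963/4310 = -3076404320 + 42963/4310 = -13259302576237/4310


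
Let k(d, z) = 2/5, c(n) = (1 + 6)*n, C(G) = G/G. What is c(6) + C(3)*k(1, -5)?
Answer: 212/5 ≈ 42.400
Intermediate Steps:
C(G) = 1
c(n) = 7*n
k(d, z) = ⅖ (k(d, z) = 2*(⅕) = ⅖)
c(6) + C(3)*k(1, -5) = 7*6 + 1*(⅖) = 42 + ⅖ = 212/5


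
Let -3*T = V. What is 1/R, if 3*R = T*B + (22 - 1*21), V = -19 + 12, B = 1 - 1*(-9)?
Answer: 9/73 ≈ 0.12329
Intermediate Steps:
B = 10 (B = 1 + 9 = 10)
V = -7
T = 7/3 (T = -⅓*(-7) = 7/3 ≈ 2.3333)
R = 73/9 (R = ((7/3)*10 + (22 - 1*21))/3 = (70/3 + (22 - 21))/3 = (70/3 + 1)/3 = (⅓)*(73/3) = 73/9 ≈ 8.1111)
1/R = 1/(73/9) = 9/73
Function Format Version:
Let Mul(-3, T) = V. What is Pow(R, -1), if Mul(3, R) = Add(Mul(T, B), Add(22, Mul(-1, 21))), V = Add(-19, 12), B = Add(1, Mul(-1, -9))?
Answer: Rational(9, 73) ≈ 0.12329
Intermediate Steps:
B = 10 (B = Add(1, 9) = 10)
V = -7
T = Rational(7, 3) (T = Mul(Rational(-1, 3), -7) = Rational(7, 3) ≈ 2.3333)
R = Rational(73, 9) (R = Mul(Rational(1, 3), Add(Mul(Rational(7, 3), 10), Add(22, Mul(-1, 21)))) = Mul(Rational(1, 3), Add(Rational(70, 3), Add(22, -21))) = Mul(Rational(1, 3), Add(Rational(70, 3), 1)) = Mul(Rational(1, 3), Rational(73, 3)) = Rational(73, 9) ≈ 8.1111)
Pow(R, -1) = Pow(Rational(73, 9), -1) = Rational(9, 73)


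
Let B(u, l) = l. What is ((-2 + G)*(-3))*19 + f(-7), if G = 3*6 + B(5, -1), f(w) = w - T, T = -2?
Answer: -860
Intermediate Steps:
f(w) = 2 + w (f(w) = w - 1*(-2) = w + 2 = 2 + w)
G = 17 (G = 3*6 - 1 = 18 - 1 = 17)
((-2 + G)*(-3))*19 + f(-7) = ((-2 + 17)*(-3))*19 + (2 - 7) = (15*(-3))*19 - 5 = -45*19 - 5 = -855 - 5 = -860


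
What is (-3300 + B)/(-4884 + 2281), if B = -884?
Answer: 4184/2603 ≈ 1.6074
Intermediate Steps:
(-3300 + B)/(-4884 + 2281) = (-3300 - 884)/(-4884 + 2281) = -4184/(-2603) = -4184*(-1/2603) = 4184/2603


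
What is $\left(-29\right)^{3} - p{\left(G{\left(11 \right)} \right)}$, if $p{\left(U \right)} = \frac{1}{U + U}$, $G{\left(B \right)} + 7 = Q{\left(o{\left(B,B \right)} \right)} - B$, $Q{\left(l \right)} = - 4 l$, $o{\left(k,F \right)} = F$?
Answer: $- \frac{3024235}{124} \approx -24389.0$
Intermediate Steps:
$G{\left(B \right)} = -7 - 5 B$
$p{\left(U \right)} = \frac{1}{2 U}$
$\left(-29\right)^{3} - p{\left(G{\left(11 \right)} \right)} = \left(-29\right)^{3} - \frac{1}{2 \left(-7 - 55\right)} = -24389 - \frac{1}{2 \left(-7 - 55\right)} = -24389 - \frac{1}{2 \left(-62\right)} = -24389 - \frac{1}{2} \left(- \frac{1}{62}\right) = -24389 - - \frac{1}{124} = -24389 + \frac{1}{124} = - \frac{3024235}{124}$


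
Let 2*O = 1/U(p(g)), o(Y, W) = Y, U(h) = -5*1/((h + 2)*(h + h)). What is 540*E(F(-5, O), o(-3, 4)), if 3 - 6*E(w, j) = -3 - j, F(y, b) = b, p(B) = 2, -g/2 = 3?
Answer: 270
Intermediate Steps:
g = -6 (g = -2*3 = -6)
U(h) = -5/(2*h*(2 + h)) (U(h) = -5*1/(2*h*(2 + h)) = -5/(2*h*(2 + h)))
O = -8/5 (O = 1/(2*((-5/2/(2*(2 + 2))))) = 1/(2*((-5/2*½/4))) = 1/(2*((-5/2*½*¼))) = 1/(2*(-5/16)) = (½)*(-16/5) = -8/5 ≈ -1.6000)
E(w, j) = 1 + j/6 (E(w, j) = ½ - (-3 - j)/6 = ½ + (½ + j/6) = 1 + j/6)
540*E(F(-5, O), o(-3, 4)) = 540*(1 + (⅙)*(-3)) = 540*(1 - ½) = 540*(½) = 270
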